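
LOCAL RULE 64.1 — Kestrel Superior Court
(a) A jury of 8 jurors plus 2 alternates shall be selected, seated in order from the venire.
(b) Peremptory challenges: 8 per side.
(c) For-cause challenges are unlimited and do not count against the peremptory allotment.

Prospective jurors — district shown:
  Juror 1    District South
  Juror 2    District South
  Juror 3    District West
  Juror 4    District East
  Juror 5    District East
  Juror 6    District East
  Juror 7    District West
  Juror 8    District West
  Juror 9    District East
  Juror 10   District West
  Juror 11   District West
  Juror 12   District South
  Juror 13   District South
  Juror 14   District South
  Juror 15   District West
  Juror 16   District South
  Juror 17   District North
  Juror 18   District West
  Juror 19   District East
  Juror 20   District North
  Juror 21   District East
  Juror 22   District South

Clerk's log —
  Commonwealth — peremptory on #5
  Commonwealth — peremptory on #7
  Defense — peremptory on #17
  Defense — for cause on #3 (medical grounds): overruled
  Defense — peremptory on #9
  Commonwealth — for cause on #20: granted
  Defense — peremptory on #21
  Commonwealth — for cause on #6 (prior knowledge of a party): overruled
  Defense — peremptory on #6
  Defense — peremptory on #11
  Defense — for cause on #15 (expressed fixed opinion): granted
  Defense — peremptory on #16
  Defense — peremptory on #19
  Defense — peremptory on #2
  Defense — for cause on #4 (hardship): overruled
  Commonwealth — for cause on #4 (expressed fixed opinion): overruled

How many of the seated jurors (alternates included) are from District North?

0

Removed: #2, #5, #6, #7, #9, #11, #15, #16, #17, #19, #20, #21.
Seated (10 incl. alternates): #1, #3, #4, #8, #10, #12, #13, #14, #18, #22.
None of those are in District North → 0.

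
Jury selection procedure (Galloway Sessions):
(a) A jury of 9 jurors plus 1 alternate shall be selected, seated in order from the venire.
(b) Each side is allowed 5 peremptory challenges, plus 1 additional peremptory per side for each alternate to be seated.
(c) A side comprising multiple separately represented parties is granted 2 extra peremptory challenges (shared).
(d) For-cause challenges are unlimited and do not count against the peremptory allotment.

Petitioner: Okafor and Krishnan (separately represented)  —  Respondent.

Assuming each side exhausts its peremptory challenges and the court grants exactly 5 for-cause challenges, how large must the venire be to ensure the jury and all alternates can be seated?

Seats to fill: 9 + 1 alternates = 10.
Peremptories — Petitioner: 5 + 1×1 + 2 = 8; Respondent: 5 + 1×1 = 6; total 14.
For-cause removals: 5.
Minimum venire: 10 + 14 + 5 = 29.

29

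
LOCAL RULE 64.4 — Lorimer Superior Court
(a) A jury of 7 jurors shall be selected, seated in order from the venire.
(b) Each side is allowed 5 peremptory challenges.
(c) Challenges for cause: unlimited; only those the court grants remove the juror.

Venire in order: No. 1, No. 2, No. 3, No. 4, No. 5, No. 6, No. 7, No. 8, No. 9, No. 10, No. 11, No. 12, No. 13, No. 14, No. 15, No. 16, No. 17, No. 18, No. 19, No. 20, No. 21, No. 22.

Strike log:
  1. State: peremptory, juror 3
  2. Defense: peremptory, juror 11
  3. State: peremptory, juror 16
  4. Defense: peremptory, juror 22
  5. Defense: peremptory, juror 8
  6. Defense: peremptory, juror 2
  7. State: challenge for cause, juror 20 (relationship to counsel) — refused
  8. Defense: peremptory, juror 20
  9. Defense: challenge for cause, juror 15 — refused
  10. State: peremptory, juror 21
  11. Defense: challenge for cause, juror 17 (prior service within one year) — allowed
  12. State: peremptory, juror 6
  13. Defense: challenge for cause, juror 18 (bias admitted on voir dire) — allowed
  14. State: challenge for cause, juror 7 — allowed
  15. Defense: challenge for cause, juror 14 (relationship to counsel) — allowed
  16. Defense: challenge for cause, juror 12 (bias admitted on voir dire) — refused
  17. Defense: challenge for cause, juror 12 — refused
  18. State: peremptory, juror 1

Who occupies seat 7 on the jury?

Removed: #1, #2, #3, #6, #7, #8, #11, #14, #16, #17, #18, #20, #21, #22. (#12, #15 stay — for-cause denied.)
Seating in order: seats 1–7 → #4, #5, #9, #10, #12, #13, #15.
So seat 7 is #15.

15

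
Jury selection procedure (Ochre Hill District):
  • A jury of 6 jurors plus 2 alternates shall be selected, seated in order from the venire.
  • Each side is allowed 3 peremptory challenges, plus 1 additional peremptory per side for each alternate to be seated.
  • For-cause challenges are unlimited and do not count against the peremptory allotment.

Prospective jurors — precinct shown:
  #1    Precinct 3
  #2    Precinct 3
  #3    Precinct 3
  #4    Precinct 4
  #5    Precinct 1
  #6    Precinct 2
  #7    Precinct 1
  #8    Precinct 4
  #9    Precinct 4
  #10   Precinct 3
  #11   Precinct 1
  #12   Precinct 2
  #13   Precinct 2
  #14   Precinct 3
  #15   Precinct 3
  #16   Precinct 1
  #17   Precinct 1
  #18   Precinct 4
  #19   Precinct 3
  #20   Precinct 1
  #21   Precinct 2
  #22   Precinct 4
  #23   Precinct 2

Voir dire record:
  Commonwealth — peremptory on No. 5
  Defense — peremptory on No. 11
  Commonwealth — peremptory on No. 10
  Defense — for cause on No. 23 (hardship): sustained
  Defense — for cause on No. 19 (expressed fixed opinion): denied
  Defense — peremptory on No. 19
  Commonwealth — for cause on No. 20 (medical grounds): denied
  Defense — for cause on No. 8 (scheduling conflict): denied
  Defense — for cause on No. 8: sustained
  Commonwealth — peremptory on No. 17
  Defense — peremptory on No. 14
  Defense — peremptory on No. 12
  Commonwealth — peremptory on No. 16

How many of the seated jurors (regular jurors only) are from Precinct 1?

1

Removed: #5, #8, #10, #11, #12, #14, #16, #17, #19, #23.
Seated jurors 1–6: #1, #2, #3, #4, #6, #7 (alternates #9, #13 not counted).
Of those, in Precinct 1: #7 → 1.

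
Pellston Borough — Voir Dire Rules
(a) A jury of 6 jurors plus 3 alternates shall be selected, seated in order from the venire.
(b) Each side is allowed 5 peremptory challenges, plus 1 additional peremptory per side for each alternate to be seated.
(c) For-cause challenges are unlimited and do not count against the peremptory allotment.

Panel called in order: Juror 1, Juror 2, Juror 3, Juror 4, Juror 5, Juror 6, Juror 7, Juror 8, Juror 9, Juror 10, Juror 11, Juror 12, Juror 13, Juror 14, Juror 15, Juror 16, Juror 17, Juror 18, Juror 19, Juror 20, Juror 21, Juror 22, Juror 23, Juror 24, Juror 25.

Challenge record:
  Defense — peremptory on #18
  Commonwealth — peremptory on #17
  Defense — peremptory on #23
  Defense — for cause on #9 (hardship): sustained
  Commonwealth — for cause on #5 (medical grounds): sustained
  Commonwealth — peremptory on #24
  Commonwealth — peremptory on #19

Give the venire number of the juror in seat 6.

Removed: #5, #9, #17, #18, #19, #23, #24.
Seating in order: seats 1–6 → #1, #2, #3, #4, #6, #7; alternates → #8, #10, #11.
So seat 6 is #7.

7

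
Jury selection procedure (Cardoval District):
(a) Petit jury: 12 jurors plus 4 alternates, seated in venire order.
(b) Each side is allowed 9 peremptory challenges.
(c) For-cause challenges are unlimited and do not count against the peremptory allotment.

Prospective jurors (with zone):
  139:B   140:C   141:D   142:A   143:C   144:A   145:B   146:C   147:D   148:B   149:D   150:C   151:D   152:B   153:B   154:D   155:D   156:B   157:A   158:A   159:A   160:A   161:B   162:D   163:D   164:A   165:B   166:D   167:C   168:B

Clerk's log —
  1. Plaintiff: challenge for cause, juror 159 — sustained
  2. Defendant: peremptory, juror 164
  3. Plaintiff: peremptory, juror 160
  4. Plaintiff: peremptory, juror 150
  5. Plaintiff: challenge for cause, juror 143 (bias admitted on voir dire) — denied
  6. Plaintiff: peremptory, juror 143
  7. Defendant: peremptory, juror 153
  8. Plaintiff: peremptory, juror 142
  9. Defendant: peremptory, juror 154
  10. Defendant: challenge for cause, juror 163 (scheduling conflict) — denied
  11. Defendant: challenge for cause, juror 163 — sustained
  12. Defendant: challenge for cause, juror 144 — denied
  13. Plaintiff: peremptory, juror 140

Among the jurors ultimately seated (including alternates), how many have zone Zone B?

Removed: #140, #142, #143, #150, #153, #154, #159, #160, #163, #164.
Seated (16 incl. alternates): #139, #141, #144, #145, #146, #147, #148, #149, #151, #152, #155, #156, #157, #158, #161, #162.
Of those, in Zone B: #139, #145, #148, #152, #156, #161 → 6.

6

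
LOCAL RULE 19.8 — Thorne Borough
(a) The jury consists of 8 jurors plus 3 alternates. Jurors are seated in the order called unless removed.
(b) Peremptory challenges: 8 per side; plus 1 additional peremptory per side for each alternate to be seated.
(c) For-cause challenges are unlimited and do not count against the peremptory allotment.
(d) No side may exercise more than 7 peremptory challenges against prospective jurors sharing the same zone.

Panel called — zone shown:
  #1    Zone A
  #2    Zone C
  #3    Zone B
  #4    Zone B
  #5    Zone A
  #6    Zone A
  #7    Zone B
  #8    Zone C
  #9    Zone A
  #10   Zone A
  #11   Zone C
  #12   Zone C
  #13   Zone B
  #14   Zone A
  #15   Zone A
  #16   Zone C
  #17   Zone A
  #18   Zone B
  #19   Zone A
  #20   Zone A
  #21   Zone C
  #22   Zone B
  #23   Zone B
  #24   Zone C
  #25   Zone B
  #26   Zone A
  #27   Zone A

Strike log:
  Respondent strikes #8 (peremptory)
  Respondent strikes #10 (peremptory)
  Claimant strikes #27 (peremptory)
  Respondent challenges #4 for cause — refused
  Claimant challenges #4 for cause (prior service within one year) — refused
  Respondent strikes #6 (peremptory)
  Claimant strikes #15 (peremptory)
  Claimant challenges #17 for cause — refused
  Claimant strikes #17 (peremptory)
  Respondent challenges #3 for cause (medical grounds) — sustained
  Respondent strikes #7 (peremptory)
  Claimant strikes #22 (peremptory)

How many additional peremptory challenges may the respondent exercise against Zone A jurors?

Respondent peremptories so far: #8, #10, #6, #7 — 4 of 11 used, 7 left overall.
Against Zone A: #10, #6 — 2 used; per-zone cap 7 leaves 5.
Binding limit: min(7, 5) = 5.

5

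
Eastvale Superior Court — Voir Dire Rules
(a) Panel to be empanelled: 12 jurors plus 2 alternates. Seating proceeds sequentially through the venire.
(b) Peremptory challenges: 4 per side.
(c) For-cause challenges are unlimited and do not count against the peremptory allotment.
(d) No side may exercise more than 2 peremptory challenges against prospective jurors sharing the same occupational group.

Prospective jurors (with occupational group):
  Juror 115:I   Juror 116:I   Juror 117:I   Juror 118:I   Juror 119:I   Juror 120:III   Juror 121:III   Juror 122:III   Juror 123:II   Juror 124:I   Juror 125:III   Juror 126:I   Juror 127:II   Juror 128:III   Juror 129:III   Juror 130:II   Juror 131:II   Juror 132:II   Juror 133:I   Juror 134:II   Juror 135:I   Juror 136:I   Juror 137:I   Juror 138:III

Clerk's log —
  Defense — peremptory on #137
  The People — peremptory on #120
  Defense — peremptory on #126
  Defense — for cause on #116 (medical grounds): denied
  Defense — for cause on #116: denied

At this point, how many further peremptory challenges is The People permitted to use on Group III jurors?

The People peremptories so far: #120 — 1 of 4 used, 3 left overall.
Against Group III: #120 — 1 used; per-group cap 2 leaves 1.
Binding limit: min(3, 1) = 1.

1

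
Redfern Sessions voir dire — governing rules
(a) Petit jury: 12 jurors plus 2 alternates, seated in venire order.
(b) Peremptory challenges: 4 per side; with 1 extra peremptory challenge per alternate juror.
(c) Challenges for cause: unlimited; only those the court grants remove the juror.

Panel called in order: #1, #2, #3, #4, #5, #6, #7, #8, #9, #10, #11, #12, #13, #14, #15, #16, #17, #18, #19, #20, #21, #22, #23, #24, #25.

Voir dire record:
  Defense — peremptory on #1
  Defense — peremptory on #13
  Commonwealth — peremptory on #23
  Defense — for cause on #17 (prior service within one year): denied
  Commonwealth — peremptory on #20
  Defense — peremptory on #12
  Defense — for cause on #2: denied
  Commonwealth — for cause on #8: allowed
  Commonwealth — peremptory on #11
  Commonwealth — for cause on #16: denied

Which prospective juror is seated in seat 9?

Removed: #1, #8, #11, #12, #13, #20, #23. (#2, #16, #17 stay — for-cause denied.)
Seating in order: seats 1–12 → #2, #3, #4, #5, #6, #7, #9, #10, #14, #15, #16, #17; alternates → #18, #19.
So seat 9 is #14.

14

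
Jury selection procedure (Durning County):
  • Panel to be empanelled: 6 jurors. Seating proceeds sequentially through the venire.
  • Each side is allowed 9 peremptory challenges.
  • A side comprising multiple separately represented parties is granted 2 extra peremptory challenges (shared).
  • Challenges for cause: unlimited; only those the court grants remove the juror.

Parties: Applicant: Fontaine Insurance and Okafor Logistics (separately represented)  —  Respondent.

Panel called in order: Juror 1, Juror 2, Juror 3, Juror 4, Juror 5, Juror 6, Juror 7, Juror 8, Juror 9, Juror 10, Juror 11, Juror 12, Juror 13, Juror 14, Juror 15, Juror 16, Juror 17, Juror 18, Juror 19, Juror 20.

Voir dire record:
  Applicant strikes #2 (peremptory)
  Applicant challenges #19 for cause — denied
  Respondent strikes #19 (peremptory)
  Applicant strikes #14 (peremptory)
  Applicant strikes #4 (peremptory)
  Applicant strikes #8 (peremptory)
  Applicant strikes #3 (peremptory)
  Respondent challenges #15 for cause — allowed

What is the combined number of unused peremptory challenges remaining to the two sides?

14

Applicant allotment: 9 base + 2 multi-party = 11. Respondent allotment: 9.
Applicant peremptories used: #2, #14, #4, #8, #3 — 5 (the for-cause on #19 doesn't count).
Respondent peremptories used: #19 — 1 (the for-cause on #15 doesn't count).
Remaining: (11 − 5) + (9 − 1) = 14.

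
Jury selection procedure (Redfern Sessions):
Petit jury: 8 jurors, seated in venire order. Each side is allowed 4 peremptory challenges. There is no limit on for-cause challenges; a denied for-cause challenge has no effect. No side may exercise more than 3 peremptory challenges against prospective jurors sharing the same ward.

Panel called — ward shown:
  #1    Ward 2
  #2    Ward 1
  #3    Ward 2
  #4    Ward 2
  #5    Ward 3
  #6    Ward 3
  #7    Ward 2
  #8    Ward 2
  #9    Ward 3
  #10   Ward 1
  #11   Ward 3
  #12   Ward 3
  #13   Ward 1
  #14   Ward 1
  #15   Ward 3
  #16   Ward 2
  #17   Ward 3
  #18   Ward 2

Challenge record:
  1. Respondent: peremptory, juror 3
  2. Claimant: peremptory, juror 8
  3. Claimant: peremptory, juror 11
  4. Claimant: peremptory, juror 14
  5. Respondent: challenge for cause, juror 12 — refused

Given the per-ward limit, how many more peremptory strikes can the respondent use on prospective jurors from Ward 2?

2

Respondent peremptories so far: #3 — 1 of 4 used, 3 left overall.
Against Ward 2: #3 — 1 used; per-ward cap 3 leaves 2.
Binding limit: min(3, 2) = 2.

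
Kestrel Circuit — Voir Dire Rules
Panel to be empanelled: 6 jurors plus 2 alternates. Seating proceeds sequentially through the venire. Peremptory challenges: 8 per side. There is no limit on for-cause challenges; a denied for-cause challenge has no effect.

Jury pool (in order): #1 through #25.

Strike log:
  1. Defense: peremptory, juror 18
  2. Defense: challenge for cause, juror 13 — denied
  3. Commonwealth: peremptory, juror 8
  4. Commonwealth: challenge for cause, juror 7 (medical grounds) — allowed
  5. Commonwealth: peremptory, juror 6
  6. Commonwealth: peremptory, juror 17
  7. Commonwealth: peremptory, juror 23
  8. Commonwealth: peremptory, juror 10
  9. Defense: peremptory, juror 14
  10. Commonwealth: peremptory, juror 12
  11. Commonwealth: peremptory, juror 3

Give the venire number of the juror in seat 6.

11

Removed: #3, #6, #7, #8, #10, #12, #14, #17, #18, #23. (#13 stays — for-cause denied.)
Seating in order: seats 1–6 → #1, #2, #4, #5, #9, #11; alternates → #13, #15.
So seat 6 is #11.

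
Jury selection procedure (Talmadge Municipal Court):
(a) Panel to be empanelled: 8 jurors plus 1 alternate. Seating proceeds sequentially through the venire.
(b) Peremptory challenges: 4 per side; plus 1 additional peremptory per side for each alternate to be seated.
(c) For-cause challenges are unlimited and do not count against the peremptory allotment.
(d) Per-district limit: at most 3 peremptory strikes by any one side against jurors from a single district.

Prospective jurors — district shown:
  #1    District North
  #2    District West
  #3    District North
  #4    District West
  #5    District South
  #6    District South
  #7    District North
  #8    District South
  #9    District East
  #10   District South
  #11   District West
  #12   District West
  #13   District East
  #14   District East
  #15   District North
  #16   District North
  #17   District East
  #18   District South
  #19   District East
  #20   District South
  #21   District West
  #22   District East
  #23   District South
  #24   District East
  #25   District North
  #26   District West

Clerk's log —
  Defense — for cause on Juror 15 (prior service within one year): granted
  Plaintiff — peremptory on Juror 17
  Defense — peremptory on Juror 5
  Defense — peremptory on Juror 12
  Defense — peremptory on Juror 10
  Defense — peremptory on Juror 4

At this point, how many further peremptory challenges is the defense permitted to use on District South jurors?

Defense peremptories so far: #5, #12, #10, #4 — 4 of 5 used, 1 left overall.
Against District South: #5, #10 — 2 used; per-district cap 3 leaves 1.
Binding limit: min(1, 1) = 1.

1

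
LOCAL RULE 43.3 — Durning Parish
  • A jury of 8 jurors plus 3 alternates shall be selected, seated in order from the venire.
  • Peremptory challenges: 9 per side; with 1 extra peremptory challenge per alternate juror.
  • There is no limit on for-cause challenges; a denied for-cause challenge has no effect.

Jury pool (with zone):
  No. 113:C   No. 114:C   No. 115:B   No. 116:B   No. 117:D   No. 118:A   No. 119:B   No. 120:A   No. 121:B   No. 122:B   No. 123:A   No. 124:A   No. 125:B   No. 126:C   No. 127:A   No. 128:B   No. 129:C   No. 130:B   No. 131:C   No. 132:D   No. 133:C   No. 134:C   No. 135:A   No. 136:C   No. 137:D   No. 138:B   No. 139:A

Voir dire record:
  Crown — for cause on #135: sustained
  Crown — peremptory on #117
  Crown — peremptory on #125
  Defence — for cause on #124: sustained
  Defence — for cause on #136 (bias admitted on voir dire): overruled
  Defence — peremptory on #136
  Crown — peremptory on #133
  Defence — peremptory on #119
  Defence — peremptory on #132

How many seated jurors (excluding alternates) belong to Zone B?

Removed: #117, #119, #124, #125, #132, #133, #135, #136.
Seated jurors 1–8: #113, #114, #115, #116, #118, #120, #121, #122 (alternates #123, #126, #127 not counted).
Of those, in Zone B: #115, #116, #121, #122 → 4.

4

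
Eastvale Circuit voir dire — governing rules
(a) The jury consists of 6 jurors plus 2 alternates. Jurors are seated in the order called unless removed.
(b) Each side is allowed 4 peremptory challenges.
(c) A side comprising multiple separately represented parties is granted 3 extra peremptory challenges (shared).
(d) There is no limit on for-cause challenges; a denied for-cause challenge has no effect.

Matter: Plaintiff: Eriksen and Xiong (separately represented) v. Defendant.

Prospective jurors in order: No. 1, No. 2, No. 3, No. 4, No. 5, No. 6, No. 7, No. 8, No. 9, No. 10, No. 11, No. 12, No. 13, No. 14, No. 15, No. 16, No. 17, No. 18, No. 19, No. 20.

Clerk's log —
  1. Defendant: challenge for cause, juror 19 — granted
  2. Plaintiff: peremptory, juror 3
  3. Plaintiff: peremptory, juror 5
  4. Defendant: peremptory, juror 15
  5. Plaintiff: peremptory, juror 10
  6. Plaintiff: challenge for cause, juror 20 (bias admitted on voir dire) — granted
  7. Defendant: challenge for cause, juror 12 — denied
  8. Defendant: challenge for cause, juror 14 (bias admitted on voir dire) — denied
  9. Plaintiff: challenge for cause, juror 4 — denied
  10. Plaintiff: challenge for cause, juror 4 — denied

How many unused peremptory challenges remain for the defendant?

Defendant allotment: 4.
Defendant peremptories used: #15 — 1 (for-cause on #19, #12, #14 don't count).
Remaining: 4 − 1 = 3.

3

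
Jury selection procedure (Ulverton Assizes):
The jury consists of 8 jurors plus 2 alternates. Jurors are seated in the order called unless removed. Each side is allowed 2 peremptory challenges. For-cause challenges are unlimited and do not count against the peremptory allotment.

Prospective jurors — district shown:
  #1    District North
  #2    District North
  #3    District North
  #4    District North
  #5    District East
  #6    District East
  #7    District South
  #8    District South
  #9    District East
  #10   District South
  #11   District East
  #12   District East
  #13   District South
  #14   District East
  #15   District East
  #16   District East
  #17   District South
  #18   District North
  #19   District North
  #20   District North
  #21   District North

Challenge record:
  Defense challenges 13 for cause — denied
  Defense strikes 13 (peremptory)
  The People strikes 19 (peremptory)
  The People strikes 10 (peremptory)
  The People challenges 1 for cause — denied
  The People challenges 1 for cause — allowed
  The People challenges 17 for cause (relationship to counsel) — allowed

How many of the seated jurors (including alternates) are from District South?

Removed: #1, #10, #13, #17, #19.
Seated (10 incl. alternates): #2, #3, #4, #5, #6, #7, #8, #9, #11, #12.
Of those, in District South: #7, #8 → 2.

2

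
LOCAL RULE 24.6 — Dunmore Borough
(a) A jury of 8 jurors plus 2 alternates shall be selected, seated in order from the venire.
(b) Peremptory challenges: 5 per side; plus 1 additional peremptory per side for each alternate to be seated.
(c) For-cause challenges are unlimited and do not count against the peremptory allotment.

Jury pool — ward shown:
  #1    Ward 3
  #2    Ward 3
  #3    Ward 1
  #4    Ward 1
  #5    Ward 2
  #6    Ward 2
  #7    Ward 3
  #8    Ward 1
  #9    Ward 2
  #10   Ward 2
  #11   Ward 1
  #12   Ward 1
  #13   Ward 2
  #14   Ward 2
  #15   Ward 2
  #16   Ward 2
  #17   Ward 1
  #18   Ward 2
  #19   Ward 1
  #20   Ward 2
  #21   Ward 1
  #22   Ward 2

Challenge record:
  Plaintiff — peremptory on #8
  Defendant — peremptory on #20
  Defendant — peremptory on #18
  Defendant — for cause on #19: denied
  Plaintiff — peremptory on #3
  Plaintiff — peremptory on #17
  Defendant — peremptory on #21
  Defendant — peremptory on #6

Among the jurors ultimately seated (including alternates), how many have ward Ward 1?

3

Removed: #3, #6, #8, #17, #18, #20, #21.
Seated (10 incl. alternates): #1, #2, #4, #5, #7, #9, #10, #11, #12, #13.
Of those, in Ward 1: #4, #11, #12 → 3.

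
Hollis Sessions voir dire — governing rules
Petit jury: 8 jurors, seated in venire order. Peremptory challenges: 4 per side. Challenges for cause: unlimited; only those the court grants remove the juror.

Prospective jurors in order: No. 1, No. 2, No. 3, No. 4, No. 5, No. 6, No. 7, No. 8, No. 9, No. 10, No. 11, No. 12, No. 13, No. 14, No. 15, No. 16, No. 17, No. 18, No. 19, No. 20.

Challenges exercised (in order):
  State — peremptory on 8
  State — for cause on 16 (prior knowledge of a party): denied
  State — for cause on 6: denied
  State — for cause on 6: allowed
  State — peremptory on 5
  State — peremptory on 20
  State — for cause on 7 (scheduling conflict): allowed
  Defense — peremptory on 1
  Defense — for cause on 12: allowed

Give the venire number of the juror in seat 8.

14

Removed: #1, #5, #6, #7, #8, #12, #20. (#16 stays — for-cause denied.)
Filling seats in venire order through position 8: #2, #3, #4, #9, #10, #11, #13, #14.
So seat 8 is #14.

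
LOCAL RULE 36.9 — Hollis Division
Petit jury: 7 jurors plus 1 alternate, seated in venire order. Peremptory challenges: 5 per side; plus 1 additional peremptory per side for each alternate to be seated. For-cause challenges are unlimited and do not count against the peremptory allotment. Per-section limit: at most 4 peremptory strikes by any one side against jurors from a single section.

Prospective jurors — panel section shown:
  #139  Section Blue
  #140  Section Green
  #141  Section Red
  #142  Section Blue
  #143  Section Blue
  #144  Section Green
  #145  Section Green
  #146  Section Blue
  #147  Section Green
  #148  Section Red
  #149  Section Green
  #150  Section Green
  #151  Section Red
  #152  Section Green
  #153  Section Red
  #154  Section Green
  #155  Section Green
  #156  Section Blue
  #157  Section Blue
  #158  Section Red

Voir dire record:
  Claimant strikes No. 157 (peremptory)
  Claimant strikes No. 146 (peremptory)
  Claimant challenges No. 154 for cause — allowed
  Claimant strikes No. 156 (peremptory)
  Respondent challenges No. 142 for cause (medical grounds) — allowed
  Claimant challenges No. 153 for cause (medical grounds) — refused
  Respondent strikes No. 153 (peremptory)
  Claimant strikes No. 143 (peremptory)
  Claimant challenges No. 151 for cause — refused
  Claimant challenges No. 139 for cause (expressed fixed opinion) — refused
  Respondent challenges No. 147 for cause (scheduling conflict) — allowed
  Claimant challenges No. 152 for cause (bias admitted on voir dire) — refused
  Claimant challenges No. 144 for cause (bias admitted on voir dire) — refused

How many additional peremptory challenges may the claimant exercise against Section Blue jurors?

0

Claimant peremptories so far: #157, #146, #156, #143 — 4 of 6 used, 2 left overall.
Against Section Blue: #157, #146, #156, #143 — 4 used; per-section cap 4 leaves 0.
Binding limit: min(2, 0) = 0.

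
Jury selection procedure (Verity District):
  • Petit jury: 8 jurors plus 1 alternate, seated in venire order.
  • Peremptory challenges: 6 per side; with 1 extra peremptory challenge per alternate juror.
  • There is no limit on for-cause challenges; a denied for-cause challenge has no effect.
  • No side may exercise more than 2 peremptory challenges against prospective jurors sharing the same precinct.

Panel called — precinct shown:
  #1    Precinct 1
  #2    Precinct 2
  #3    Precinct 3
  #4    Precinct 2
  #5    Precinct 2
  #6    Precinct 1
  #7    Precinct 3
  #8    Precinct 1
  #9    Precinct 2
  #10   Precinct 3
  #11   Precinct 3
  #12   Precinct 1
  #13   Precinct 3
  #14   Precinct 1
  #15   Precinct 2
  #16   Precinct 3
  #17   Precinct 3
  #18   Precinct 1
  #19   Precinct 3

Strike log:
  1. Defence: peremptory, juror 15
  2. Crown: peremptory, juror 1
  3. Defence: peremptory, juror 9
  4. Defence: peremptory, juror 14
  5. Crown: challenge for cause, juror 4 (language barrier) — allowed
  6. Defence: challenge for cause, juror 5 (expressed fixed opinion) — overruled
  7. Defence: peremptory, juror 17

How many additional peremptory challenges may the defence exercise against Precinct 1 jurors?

1

Defence peremptories so far: #15, #9, #14, #17 — 4 of 7 used, 3 left overall.
Against Precinct 1: #14 — 1 used; per-precinct cap 2 leaves 1.
Binding limit: min(3, 1) = 1.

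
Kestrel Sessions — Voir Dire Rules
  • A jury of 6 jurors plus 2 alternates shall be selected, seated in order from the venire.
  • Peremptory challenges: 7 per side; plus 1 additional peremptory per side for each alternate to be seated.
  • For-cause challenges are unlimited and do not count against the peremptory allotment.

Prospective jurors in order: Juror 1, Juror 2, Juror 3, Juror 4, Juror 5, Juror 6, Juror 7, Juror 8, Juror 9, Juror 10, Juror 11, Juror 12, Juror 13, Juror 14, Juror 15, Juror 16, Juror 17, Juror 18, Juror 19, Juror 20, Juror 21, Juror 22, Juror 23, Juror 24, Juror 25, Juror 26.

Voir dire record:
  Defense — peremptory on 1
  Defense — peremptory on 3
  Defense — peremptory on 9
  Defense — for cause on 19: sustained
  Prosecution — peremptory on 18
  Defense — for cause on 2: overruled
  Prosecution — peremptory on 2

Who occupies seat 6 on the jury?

10

Removed: #1, #2, #3, #9, #18, #19.
Seating in order: seats 1–6 → #4, #5, #6, #7, #8, #10; alternates → #11, #12.
So seat 6 is #10.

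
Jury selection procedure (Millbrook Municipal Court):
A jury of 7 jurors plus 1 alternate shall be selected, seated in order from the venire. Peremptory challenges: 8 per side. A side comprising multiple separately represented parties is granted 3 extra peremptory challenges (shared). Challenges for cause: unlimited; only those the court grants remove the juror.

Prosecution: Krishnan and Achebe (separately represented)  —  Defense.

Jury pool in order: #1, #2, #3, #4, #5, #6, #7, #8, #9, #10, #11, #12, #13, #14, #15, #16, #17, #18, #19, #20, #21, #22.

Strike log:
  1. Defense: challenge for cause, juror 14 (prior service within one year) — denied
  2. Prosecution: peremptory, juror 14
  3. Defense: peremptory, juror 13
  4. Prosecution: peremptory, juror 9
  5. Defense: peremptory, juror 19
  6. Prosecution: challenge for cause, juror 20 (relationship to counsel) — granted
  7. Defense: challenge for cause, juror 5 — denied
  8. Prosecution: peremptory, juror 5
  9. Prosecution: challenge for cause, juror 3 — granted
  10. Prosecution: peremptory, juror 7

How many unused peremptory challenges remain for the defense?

Defense allotment: 8.
Defense peremptories used: #13, #19 — 2 (for-cause on #14, #5 don't count).
Remaining: 8 − 2 = 6.

6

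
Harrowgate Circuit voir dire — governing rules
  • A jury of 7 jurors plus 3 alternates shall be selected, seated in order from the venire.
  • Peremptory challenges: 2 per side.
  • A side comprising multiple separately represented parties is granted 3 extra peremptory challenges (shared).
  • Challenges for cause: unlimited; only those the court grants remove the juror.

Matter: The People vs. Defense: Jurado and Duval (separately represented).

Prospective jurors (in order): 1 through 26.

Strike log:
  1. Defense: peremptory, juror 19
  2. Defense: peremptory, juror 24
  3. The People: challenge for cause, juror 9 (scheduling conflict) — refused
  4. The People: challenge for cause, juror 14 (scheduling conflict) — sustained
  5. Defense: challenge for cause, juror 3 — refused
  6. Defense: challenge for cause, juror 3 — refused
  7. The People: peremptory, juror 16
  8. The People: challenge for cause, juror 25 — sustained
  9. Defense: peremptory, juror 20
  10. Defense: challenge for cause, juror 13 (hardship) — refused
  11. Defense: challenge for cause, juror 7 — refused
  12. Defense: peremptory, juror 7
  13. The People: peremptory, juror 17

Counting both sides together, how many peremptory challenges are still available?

The People allotment: 2. Defense allotment: 2 base + 3 multi-party = 5.
The People peremptories used: #16, #17 — 2 (for-cause on #9, #14, #25 don't count).
Defense peremptories used: #19, #24, #20, #7 — 4 (for-cause on #3, #3, #13, #7 don't count).
Remaining: (2 − 2) + (5 − 4) = 1.

1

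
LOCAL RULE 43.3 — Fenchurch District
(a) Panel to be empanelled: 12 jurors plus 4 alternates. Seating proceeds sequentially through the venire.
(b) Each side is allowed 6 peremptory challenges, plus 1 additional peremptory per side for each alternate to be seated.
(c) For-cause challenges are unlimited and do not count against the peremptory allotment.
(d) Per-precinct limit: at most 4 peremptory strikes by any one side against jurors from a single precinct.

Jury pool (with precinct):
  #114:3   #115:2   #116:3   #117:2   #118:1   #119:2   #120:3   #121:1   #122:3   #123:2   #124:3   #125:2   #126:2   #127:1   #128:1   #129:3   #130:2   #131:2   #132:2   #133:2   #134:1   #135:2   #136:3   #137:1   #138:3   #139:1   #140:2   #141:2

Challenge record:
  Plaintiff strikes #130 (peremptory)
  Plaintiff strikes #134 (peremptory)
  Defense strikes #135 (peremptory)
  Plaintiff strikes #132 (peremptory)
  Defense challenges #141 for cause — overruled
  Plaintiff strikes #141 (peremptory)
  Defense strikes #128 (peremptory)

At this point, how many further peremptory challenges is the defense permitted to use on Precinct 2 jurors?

3

Defense peremptories so far: #135, #128 — 2 of 10 used, 8 left overall.
Against Precinct 2: #135 — 1 used; per-precinct cap 4 leaves 3.
Binding limit: min(8, 3) = 3.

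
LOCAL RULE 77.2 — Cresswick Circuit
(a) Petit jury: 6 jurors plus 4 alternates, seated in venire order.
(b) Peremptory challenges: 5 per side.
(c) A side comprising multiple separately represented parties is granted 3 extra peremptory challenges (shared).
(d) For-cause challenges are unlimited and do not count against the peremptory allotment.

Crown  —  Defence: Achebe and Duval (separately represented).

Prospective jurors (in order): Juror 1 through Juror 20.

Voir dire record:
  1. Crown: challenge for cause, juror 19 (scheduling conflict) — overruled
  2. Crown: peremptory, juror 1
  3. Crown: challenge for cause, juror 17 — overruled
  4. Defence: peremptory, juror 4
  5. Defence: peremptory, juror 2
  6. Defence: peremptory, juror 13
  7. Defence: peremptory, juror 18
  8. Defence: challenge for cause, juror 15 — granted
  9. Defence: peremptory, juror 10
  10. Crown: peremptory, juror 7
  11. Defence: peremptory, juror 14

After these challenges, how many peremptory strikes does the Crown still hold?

3

Crown allotment: 5.
Crown peremptories used: #1, #7 — 2 (for-cause on #19, #17 don't count).
Remaining: 5 − 2 = 3.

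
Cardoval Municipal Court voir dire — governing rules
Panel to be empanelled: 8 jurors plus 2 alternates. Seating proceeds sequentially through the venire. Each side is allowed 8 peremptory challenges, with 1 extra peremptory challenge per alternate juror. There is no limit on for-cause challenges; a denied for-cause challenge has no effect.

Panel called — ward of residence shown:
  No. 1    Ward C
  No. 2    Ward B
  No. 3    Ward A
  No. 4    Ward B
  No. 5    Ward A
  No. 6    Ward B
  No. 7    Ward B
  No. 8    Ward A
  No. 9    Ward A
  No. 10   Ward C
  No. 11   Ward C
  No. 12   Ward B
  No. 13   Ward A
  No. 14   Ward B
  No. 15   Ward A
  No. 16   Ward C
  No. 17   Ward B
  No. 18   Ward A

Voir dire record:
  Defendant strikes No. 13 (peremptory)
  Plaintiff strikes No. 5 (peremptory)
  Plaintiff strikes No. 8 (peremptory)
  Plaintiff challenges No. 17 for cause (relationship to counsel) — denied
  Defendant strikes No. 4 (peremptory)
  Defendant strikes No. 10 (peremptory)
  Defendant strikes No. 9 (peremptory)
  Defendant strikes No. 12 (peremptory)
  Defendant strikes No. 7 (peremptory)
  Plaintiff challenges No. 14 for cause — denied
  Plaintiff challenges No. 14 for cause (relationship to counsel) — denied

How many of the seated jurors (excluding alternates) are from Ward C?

3

Removed: #4, #5, #7, #8, #9, #10, #12, #13.
Seated jurors 1–8: #1, #2, #3, #6, #11, #14, #15, #16 (alternates #17, #18 not counted).
Of those, in Ward C: #1, #11, #16 → 3.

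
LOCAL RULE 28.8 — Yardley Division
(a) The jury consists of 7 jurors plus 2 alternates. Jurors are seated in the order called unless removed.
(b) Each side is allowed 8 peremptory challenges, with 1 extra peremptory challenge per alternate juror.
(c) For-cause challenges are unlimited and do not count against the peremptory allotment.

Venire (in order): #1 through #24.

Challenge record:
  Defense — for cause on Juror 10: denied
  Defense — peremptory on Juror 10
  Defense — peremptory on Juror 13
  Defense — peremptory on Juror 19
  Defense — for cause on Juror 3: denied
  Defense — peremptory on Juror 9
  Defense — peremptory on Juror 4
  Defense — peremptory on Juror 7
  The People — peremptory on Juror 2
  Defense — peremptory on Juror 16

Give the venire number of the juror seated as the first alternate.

Removed: #2, #4, #7, #9, #10, #13, #16, #19. (#3 stays — for-cause denied.)
Seating in order: seats 1–7 → #1, #3, #5, #6, #8, #11, #12; alternates → #14, #15.
So alternate 1 is #14.

14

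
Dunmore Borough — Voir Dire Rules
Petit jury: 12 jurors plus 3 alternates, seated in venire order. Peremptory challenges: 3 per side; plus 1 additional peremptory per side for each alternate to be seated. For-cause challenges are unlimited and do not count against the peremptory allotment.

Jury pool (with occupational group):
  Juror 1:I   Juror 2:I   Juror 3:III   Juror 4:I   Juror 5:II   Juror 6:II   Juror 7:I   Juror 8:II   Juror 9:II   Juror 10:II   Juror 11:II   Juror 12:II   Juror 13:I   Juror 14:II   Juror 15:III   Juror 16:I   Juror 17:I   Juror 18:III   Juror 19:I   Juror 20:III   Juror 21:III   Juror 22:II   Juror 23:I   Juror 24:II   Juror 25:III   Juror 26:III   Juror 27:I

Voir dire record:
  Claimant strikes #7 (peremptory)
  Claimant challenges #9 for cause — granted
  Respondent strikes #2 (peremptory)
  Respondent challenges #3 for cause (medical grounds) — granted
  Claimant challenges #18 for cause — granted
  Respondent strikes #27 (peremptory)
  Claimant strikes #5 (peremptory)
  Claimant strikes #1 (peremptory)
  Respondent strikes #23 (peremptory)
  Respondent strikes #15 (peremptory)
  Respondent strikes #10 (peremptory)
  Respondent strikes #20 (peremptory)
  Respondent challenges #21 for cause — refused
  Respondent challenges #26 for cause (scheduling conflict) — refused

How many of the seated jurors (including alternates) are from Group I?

Removed: #1, #2, #3, #5, #7, #9, #10, #15, #18, #20, #23, #27.
Seated (15 incl. alternates): #4, #6, #8, #11, #12, #13, #14, #16, #17, #19, #21, #22, #24, #25, #26.
Of those, in Group I: #4, #13, #16, #17, #19 → 5.

5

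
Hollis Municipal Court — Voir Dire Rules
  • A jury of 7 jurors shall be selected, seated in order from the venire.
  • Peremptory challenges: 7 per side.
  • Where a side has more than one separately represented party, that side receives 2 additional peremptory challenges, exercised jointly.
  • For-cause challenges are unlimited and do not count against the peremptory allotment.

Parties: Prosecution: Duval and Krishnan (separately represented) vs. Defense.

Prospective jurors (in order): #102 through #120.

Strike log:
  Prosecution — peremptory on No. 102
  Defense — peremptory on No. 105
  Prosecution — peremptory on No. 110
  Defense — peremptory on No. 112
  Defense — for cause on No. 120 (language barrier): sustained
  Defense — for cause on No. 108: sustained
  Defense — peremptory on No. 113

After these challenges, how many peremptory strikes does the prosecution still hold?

7

Prosecution allotment: 7 base + 2 multi-party = 9.
Prosecution peremptories used: #102, #110 — 2.
Remaining: 9 − 2 = 7.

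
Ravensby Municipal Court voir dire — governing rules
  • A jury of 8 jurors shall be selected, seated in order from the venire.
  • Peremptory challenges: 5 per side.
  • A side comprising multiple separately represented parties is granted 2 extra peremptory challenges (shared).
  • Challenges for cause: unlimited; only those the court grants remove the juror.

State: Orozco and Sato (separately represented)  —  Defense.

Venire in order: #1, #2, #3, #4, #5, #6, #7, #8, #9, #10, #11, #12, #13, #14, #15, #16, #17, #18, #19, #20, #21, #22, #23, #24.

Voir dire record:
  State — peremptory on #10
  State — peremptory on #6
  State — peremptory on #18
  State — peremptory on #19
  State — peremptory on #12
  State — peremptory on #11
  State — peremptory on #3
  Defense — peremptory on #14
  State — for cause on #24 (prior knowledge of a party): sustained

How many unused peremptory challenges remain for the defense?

Defense allotment: 5.
Defense peremptories used: #14 — 1.
Remaining: 5 − 1 = 4.

4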